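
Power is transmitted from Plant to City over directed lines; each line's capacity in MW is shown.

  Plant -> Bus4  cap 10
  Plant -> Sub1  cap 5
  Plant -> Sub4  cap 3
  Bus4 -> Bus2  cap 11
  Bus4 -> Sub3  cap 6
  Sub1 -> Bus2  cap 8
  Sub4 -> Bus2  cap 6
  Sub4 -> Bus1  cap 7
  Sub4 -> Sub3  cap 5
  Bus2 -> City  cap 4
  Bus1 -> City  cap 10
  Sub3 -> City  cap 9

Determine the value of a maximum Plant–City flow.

Augment Plant→Bus4→Bus2→City: bottleneck 4, flow now 4.
Augment Plant→Bus4→Sub3→City: bottleneck 6, flow now 10.
Augment Plant→Sub4→Bus1→City: bottleneck 3, flow now 13.
No augmenting path remains; maximum flow = 13.
In the residual graph, reachable from Plant: {Plant, Bus4, Sub1, Bus2}.
Min-cut edges: Plant→Sub4 (3), Bus4→Sub3 (6), Bus2→City (4); capacity 3 + 6 + 4 = 13.
This cut is saturated, so no flow can exceed 13.

13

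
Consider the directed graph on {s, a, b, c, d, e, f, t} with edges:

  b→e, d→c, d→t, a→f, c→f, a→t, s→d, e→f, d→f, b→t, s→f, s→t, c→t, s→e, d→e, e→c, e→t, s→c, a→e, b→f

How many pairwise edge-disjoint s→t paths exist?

Assign every edge capacity 1; by Menger, the answer equals the max flow.
Path s→t (+1); total 1.
Path s→c→t (+1); total 2.
Path s→d→t (+1); total 3.
Path s→e→t (+1); total 4.
No residual s→t path; max flow = 4.
Certifying cut of size 4: {s→c, s→d, s→e, s→t}.

4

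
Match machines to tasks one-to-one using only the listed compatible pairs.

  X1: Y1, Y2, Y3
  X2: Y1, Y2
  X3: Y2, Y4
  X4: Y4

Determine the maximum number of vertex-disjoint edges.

4

Unit-capacity flow: source→left, listed edges, right→sink; max matching = max flow.
Augmenting path X1→Y1 (+1); matched 1.
Augmenting path X2→Y2 (+1); matched 2.
Augmenting path X3→Y4 (+1); matched 3.
Augmenting path X4→Y4→X3→Y2→X2→Y1→X1→Y3 (+1); matched 4.
No augmenting path remains; maximum matching = 4.
König certificate: {X1, X2, X3, X4} is a vertex cover of size 4 (every listed pair touches it), so no matching can be larger.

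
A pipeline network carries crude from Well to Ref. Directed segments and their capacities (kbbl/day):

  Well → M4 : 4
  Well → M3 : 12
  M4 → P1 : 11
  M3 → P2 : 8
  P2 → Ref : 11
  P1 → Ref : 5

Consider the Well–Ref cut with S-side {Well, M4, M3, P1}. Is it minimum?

Given cut capacity: 8 + 5 = 13.
Augment Well→M4→P1→Ref: bottleneck 4, flow now 4.
Augment Well→M3→P2→Ref: bottleneck 8, flow now 12.
No augmenting path remains; maximum flow = 12.
In the residual graph, reachable from Well: {Well, M3}.
Min-cut edges: Well→M4 (4), M3→P2 (8); capacity 4 + 8 = 12.
Cut capacity 13 exceeds the max flow 12, so it is not minimum.

No — its capacity is 13, but the minimum cut has capacity 12.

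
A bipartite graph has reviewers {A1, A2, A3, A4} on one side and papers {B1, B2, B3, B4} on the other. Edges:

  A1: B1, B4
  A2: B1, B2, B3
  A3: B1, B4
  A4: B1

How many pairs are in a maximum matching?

3

Unit-capacity flow: source→left, listed edges, right→sink; max matching = max flow.
Augmenting path A1→B1 (+1); matched 1.
Augmenting path A2→B2 (+1); matched 2.
Augmenting path A3→B4 (+1); matched 3.
No augmenting path remains; maximum matching = 3.
König certificate: {A2, B1, B4} is a vertex cover of size 3 (every listed pair touches it), so no matching can be larger.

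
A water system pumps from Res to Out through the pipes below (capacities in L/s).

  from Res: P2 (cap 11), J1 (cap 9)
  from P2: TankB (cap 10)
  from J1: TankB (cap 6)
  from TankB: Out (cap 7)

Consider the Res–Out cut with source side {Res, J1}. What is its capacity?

Edges leaving {Res, J1}: Res→P2 (11), J1→TankB (6).
Cut capacity = 11 + 6 = 17.

17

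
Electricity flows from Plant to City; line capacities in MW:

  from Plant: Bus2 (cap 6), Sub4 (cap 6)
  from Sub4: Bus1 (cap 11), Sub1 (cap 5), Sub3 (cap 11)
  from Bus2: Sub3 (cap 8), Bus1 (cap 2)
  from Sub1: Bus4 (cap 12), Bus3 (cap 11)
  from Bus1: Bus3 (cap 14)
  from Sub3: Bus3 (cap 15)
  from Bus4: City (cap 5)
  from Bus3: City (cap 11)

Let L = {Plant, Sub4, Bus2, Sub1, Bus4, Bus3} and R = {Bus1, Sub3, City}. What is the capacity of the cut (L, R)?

48

Edges leaving {Plant, Sub4, Bus2, Sub1, Bus4, Bus3}: Sub4→Bus1 (11), Sub4→Sub3 (11), Bus2→Bus1 (2), Bus2→Sub3 (8), Bus4→City (5), Bus3→City (11).
Cut capacity = 11 + 11 + 2 + 8 + 5 + 11 = 48.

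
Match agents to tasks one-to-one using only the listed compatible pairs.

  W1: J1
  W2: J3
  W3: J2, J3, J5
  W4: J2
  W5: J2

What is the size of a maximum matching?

4

Unit-capacity flow: source→left, listed edges, right→sink; max matching = max flow.
Augmenting path W1→J1 (+1); matched 1.
Augmenting path W2→J3 (+1); matched 2.
Augmenting path W3→J2 (+1); matched 3.
Augmenting path W4→J2→W3→J5 (+1); matched 4.
No augmenting path remains; maximum matching = 4.
König certificate: {W1, W2, W3, J2} is a vertex cover of size 4 (every listed pair touches it), so no matching can be larger.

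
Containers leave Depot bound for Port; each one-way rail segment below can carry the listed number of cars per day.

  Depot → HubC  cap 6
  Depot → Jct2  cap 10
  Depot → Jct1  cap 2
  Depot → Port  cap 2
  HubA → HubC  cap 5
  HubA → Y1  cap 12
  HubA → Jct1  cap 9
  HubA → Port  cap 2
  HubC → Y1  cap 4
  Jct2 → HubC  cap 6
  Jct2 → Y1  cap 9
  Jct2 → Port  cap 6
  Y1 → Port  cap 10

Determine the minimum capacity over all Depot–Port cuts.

Augment Depot→Port: bottleneck 2, flow now 2.
Augment Depot→Jct2→Port: bottleneck 6, flow now 8.
Augment Depot→HubC→Y1→Port: bottleneck 4, flow now 12.
Augment Depot→Jct2→Y1→Port: bottleneck 4, flow now 16.
No augmenting path remains; maximum flow = 16.
By max-flow min-cut, the minimum cut capacity equals the max flow.
In the residual graph, reachable from Depot: {Depot, HubC, Jct1}.
Min-cut edges: Depot→Jct2 (10), Depot→Port (2), HubC→Y1 (4); capacity 10 + 2 + 4 = 16.

16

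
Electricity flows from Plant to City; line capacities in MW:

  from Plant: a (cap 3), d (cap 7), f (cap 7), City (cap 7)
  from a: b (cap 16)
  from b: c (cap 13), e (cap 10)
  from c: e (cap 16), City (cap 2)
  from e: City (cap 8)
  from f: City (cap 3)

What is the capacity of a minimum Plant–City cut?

Augment Plant→City: bottleneck 7, flow now 7.
Augment Plant→f→City: bottleneck 3, flow now 10.
Augment Plant→a→b→c→City: bottleneck 2, flow now 12.
Augment Plant→a→b→e→City: bottleneck 1, flow now 13.
No augmenting path remains; maximum flow = 13.
By max-flow min-cut, the minimum cut capacity equals the max flow.
In the residual graph, reachable from Plant: {Plant, d, f}.
Min-cut edges: Plant→a (3), Plant→City (7), f→City (3); capacity 3 + 7 + 3 = 13.

13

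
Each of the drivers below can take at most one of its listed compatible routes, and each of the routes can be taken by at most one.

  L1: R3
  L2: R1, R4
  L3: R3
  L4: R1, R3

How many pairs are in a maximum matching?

Unit-capacity flow: source→left, listed edges, right→sink; max matching = max flow.
Augmenting path L1→R3 (+1); matched 1.
Augmenting path L2→R1 (+1); matched 2.
Augmenting path L4→R1→L2→R4 (+1); matched 3.
No augmenting path remains; maximum matching = 3.
König certificate: {L2, L4, R3} is a vertex cover of size 3 (every listed pair touches it), so no matching can be larger.

3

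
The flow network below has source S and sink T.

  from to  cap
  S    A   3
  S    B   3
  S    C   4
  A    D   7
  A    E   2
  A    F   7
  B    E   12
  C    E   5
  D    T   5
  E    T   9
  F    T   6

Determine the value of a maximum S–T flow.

Augment S→A→D→T: bottleneck 3, flow now 3.
Augment S→B→E→T: bottleneck 3, flow now 6.
Augment S→C→E→T: bottleneck 4, flow now 10.
No augmenting path remains; maximum flow = 10.
In the residual graph, reachable from S: {S}.
Min-cut edges: S→A (3), S→B (3), S→C (4); capacity 3 + 3 + 4 = 10.
This cut is saturated, so no flow can exceed 10.

10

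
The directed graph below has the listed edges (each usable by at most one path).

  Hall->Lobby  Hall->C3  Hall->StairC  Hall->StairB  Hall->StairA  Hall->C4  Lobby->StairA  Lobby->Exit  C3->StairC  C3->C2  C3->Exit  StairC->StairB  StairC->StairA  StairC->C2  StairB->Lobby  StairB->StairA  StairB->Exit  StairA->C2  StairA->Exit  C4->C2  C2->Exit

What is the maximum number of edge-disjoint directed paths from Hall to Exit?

Assign every edge capacity 1; by Menger, the answer equals the max flow.
Path Hall→Lobby→Exit (+1); total 1.
Path Hall→C3→Exit (+1); total 2.
Path Hall→StairB→Exit (+1); total 3.
Path Hall→StairA→Exit (+1); total 4.
Path Hall→StairC→C2→Exit (+1); total 5.
No residual Hall→Exit path; max flow = 5.
Certifying cut of size 5: {C2→Exit, Hall→C3, Lobby→Exit, StairA→Exit, StairB→Exit}.

5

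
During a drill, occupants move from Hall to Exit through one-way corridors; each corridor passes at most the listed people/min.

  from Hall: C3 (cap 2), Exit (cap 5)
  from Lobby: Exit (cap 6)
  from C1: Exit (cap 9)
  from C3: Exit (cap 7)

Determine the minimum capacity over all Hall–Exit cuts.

Augment Hall→Exit: bottleneck 5, flow now 5.
Augment Hall→C3→Exit: bottleneck 2, flow now 7.
No augmenting path remains; maximum flow = 7.
By max-flow min-cut, the minimum cut capacity equals the max flow.
In the residual graph, reachable from Hall: {Hall}.
Min-cut edges: Hall→C3 (2), Hall→Exit (5); capacity 2 + 5 = 7.

7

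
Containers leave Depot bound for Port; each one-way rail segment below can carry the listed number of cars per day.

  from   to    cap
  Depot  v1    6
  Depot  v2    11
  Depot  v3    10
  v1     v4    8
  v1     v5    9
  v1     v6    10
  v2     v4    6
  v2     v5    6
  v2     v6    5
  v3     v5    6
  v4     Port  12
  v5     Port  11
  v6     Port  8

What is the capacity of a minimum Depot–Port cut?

Augment Depot→v1→v4→Port: bottleneck 6, flow now 6.
Augment Depot→v2→v4→Port: bottleneck 6, flow now 12.
Augment Depot→v2→v5→Port: bottleneck 5, flow now 17.
Augment Depot→v3→v5→Port: bottleneck 6, flow now 23.
No augmenting path remains; maximum flow = 23.
By max-flow min-cut, the minimum cut capacity equals the max flow.
In the residual graph, reachable from Depot: {Depot, v3}.
Min-cut edges: Depot→v1 (6), Depot→v2 (11), v3→v5 (6); capacity 6 + 11 + 6 = 23.

23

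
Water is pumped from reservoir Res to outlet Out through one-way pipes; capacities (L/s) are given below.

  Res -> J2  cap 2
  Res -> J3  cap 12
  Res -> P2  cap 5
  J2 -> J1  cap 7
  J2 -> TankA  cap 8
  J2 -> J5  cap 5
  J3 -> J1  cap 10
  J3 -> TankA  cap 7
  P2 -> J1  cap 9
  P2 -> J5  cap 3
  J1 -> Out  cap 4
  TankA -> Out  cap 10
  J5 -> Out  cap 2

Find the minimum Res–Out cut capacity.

Augment Res→J2→J1→Out: bottleneck 2, flow now 2.
Augment Res→J3→J1→Out: bottleneck 2, flow now 4.
Augment Res→J3→TankA→Out: bottleneck 7, flow now 11.
Augment Res→P2→J5→Out: bottleneck 2, flow now 13.
Augment Res→J3→J1→J2→TankA→Out: bottleneck 2, flow now 15. (uses reverse residual edge)
No augmenting path remains; maximum flow = 15.
By max-flow min-cut, the minimum cut capacity equals the max flow.
In the residual graph, reachable from Res: {Res, J3, P2, J1, J5}.
Min-cut edges: Res→J2 (2), J3→TankA (7), J1→Out (4), J5→Out (2); capacity 2 + 7 + 4 + 2 = 15.

15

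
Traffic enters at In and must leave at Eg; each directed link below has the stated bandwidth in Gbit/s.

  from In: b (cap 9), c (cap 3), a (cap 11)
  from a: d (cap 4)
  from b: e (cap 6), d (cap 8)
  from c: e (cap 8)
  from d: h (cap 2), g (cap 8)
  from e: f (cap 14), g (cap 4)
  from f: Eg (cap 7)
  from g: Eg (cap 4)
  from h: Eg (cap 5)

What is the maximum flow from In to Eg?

13

Augment In→a→d→g→Eg: bottleneck 4, flow now 4.
Augment In→b→d→h→Eg: bottleneck 2, flow now 6.
Augment In→b→e→f→Eg: bottleneck 6, flow now 12.
Augment In→c→e→f→Eg: bottleneck 1, flow now 13.
No augmenting path remains; maximum flow = 13.
In the residual graph, reachable from In: {In, a, b, c, d, e, f, g}.
Min-cut edges: d→h (2), f→Eg (7), g→Eg (4); capacity 2 + 7 + 4 = 13.
This cut is saturated, so no flow can exceed 13.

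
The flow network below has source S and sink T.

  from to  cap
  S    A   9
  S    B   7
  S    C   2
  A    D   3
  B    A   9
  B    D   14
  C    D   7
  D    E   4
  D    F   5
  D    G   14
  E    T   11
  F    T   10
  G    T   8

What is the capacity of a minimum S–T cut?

12

Augment S→A→D→E→T: bottleneck 3, flow now 3.
Augment S→B→D→E→T: bottleneck 1, flow now 4.
Augment S→B→D→F→T: bottleneck 5, flow now 9.
Augment S→B→D→G→T: bottleneck 1, flow now 10.
Augment S→C→D→G→T: bottleneck 2, flow now 12.
No augmenting path remains; maximum flow = 12.
By max-flow min-cut, the minimum cut capacity equals the max flow.
In the residual graph, reachable from S: {S, A}.
Min-cut edges: S→B (7), S→C (2), A→D (3); capacity 7 + 2 + 3 = 12.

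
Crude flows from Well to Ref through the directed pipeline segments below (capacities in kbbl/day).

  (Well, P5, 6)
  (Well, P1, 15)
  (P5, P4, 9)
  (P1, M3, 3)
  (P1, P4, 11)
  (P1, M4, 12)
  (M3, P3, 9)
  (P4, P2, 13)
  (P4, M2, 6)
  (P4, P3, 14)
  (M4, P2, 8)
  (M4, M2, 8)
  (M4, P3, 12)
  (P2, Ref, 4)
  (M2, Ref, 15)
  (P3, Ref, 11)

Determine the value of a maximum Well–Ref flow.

Augment Well→P5→P4→P2→Ref: bottleneck 4, flow now 4.
Augment Well→P5→P4→M2→Ref: bottleneck 2, flow now 6.
Augment Well→P1→M3→P3→Ref: bottleneck 3, flow now 9.
Augment Well→P1→P4→M2→Ref: bottleneck 4, flow now 13.
Augment Well→P1→P4→P3→Ref: bottleneck 7, flow now 20.
Augment Well→P1→M4→M2→Ref: bottleneck 1, flow now 21.
No augmenting path remains; maximum flow = 21.
In the residual graph, reachable from Well: {Well}.
Min-cut edges: Well→P5 (6), Well→P1 (15); capacity 6 + 15 = 21.
This cut is saturated, so no flow can exceed 21.

21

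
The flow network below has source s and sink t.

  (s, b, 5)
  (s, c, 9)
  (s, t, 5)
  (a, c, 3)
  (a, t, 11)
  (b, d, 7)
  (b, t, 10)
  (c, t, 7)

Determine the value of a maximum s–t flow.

Augment s→t: bottleneck 5, flow now 5.
Augment s→b→t: bottleneck 5, flow now 10.
Augment s→c→t: bottleneck 7, flow now 17.
No augmenting path remains; maximum flow = 17.
In the residual graph, reachable from s: {s, c}.
Min-cut edges: s→b (5), s→t (5), c→t (7); capacity 5 + 5 + 7 = 17.
This cut is saturated, so no flow can exceed 17.

17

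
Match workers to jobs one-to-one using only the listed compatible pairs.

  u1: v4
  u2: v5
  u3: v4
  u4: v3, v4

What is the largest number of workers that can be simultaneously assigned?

Unit-capacity flow: source→left, listed edges, right→sink; max matching = max flow.
Augmenting path u1→v4 (+1); matched 1.
Augmenting path u2→v5 (+1); matched 2.
Augmenting path u4→v3 (+1); matched 3.
No augmenting path remains; maximum matching = 3.
König certificate: {u2, u4, v4} is a vertex cover of size 3 (every listed pair touches it), so no matching can be larger.

3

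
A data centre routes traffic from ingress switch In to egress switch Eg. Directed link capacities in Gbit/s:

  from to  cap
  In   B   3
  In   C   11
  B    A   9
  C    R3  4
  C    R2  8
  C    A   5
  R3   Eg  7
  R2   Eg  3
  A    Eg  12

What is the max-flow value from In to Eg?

14

Augment In→B→A→Eg: bottleneck 3, flow now 3.
Augment In→C→R3→Eg: bottleneck 4, flow now 7.
Augment In→C→R2→Eg: bottleneck 3, flow now 10.
Augment In→C→A→Eg: bottleneck 4, flow now 14.
No augmenting path remains; maximum flow = 14.
In the residual graph, reachable from In: {In}.
Min-cut edges: In→B (3), In→C (11); capacity 3 + 11 = 14.
This cut is saturated, so no flow can exceed 14.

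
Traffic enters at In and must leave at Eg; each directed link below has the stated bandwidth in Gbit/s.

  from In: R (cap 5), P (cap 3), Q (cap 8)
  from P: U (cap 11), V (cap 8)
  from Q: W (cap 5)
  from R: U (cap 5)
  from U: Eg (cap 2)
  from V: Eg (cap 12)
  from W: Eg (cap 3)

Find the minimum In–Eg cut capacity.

8

Augment In→P→U→Eg: bottleneck 2, flow now 2.
Augment In→P→V→Eg: bottleneck 1, flow now 3.
Augment In→Q→W→Eg: bottleneck 3, flow now 6.
Augment In→R→U→P→V→Eg: bottleneck 2, flow now 8. (uses reverse residual edge)
No augmenting path remains; maximum flow = 8.
By max-flow min-cut, the minimum cut capacity equals the max flow.
In the residual graph, reachable from In: {In, Q, R, U, W}.
Min-cut edges: In→P (3), U→Eg (2), W→Eg (3); capacity 3 + 2 + 3 = 8.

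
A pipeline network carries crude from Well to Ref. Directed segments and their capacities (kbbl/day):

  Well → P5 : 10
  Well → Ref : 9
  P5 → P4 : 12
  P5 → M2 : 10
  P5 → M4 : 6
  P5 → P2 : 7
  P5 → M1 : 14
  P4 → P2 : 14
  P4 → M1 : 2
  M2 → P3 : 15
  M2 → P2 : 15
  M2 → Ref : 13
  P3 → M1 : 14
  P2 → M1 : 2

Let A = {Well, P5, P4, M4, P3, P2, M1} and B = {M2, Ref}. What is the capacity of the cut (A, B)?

19

Edges leaving {Well, P5, P4, M4, P3, P2, M1}: Well→Ref (9), P5→M2 (10).
Cut capacity = 9 + 10 = 19.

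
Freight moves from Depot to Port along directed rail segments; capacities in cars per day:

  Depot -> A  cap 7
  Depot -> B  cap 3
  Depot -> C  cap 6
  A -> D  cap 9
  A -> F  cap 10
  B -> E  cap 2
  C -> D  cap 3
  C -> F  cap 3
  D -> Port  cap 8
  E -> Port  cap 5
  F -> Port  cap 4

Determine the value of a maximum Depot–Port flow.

14

Augment Depot→A→D→Port: bottleneck 7, flow now 7.
Augment Depot→B→E→Port: bottleneck 2, flow now 9.
Augment Depot→C→D→Port: bottleneck 1, flow now 10.
Augment Depot→C→F→Port: bottleneck 3, flow now 13.
Augment Depot→C→D→A→F→Port: bottleneck 1, flow now 14. (uses reverse residual edge)
No augmenting path remains; maximum flow = 14.
In the residual graph, reachable from Depot: {Depot, A, B, C, D, F}.
Min-cut edges: B→E (2), D→Port (8), F→Port (4); capacity 2 + 8 + 4 = 14.
This cut is saturated, so no flow can exceed 14.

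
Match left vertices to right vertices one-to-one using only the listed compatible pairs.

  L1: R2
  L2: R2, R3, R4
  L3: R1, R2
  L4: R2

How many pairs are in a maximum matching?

3

Unit-capacity flow: source→left, listed edges, right→sink; max matching = max flow.
Augmenting path L1→R2 (+1); matched 1.
Augmenting path L2→R3 (+1); matched 2.
Augmenting path L3→R1 (+1); matched 3.
No augmenting path remains; maximum matching = 3.
König certificate: {L2, L3, R2} is a vertex cover of size 3 (every listed pair touches it), so no matching can be larger.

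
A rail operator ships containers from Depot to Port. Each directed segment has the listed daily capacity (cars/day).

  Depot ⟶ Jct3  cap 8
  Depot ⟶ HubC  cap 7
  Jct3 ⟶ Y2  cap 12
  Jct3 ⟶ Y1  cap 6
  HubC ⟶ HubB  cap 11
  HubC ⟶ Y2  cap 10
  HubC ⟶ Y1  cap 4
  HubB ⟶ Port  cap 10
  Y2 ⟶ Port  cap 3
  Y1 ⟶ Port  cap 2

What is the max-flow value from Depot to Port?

Augment Depot→Jct3→Y2→Port: bottleneck 3, flow now 3.
Augment Depot→Jct3→Y1→Port: bottleneck 2, flow now 5.
Augment Depot→HubC→HubB→Port: bottleneck 7, flow now 12.
No augmenting path remains; maximum flow = 12.
In the residual graph, reachable from Depot: {Depot, Jct3, Y2, Y1}.
Min-cut edges: Depot→HubC (7), Y2→Port (3), Y1→Port (2); capacity 7 + 3 + 2 = 12.
This cut is saturated, so no flow can exceed 12.

12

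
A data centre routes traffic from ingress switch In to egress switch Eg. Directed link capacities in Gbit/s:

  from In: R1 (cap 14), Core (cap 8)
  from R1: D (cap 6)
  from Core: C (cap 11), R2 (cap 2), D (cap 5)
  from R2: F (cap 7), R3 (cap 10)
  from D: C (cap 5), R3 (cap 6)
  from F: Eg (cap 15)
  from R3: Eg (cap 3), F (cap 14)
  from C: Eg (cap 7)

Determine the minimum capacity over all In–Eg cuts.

Augment In→Core→C→Eg: bottleneck 7, flow now 7.
Augment In→R1→D→R3→Eg: bottleneck 3, flow now 10.
Augment In→Core→R2→F→Eg: bottleneck 1, flow now 11.
Augment In→R1→D→R3→F→Eg: bottleneck 3, flow now 14.
No augmenting path remains; maximum flow = 14.
By max-flow min-cut, the minimum cut capacity equals the max flow.
In the residual graph, reachable from In: {In, R1}.
Min-cut edges: In→Core (8), R1→D (6); capacity 8 + 6 = 14.

14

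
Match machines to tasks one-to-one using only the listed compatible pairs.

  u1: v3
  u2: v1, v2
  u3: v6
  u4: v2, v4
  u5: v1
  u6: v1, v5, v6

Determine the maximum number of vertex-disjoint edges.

Unit-capacity flow: source→left, listed edges, right→sink; max matching = max flow.
Augmenting path u1→v3 (+1); matched 1.
Augmenting path u2→v1 (+1); matched 2.
Augmenting path u3→v6 (+1); matched 3.
Augmenting path u4→v2 (+1); matched 4.
Augmenting path u6→v5 (+1); matched 5.
Augmenting path u5→v1→u2→v2→u4→v4 (+1); matched 6.
No augmenting path remains; maximum matching = 6.
König certificate: {u1, u2, u3, u4, u5, u6} is a vertex cover of size 6 (every listed pair touches it), so no matching can be larger.

6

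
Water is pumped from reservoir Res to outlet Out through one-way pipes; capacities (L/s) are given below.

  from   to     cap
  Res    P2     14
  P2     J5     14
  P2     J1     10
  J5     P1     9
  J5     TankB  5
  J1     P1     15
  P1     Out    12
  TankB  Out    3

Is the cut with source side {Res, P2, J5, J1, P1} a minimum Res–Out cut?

No — its capacity is 17, but the minimum cut has capacity 14.

Given cut capacity: 5 + 12 = 17.
Augment Res→P2→J5→P1→Out: bottleneck 9, flow now 9.
Augment Res→P2→J5→TankB→Out: bottleneck 3, flow now 12.
Augment Res→P2→J1→P1→Out: bottleneck 2, flow now 14.
No augmenting path remains; maximum flow = 14.
In the residual graph, reachable from Res: {Res}.
Min-cut edges: Res→P2 (14); capacity 14 = 14.
Cut capacity 17 exceeds the max flow 14, so it is not minimum.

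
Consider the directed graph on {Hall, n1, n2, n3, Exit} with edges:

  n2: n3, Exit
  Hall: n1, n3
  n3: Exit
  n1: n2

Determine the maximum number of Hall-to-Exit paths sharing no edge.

2

Assign every edge capacity 1; by Menger, the answer equals the max flow.
Path Hall→n3→Exit (+1); total 1.
Path Hall→n1→n2→Exit (+1); total 2.
No residual Hall→Exit path; max flow = 2.
Certifying cut of size 2: {Hall→n1, Hall→n3}.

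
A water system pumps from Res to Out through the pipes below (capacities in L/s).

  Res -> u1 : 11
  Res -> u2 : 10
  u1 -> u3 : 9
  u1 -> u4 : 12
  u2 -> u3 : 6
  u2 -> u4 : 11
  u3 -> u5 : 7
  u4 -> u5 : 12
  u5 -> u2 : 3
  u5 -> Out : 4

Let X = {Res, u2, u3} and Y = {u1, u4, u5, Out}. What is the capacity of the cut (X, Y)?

29

Edges leaving {Res, u2, u3}: Res→u1 (11), u2→u4 (11), u3→u5 (7).
Cut capacity = 11 + 11 + 7 = 29.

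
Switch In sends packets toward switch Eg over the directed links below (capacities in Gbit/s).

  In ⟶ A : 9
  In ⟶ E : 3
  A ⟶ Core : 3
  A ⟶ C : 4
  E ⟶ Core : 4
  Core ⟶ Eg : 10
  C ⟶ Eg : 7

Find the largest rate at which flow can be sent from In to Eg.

Augment In→A→Core→Eg: bottleneck 3, flow now 3.
Augment In→A→C→Eg: bottleneck 4, flow now 7.
Augment In→E→Core→Eg: bottleneck 3, flow now 10.
No augmenting path remains; maximum flow = 10.
In the residual graph, reachable from In: {In, A}.
Min-cut edges: In→E (3), A→Core (3), A→C (4); capacity 3 + 3 + 4 = 10.
This cut is saturated, so no flow can exceed 10.

10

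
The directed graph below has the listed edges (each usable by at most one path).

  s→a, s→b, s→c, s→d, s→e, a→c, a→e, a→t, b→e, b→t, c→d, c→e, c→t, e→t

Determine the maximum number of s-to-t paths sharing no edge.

Assign every edge capacity 1; by Menger, the answer equals the max flow.
Path s→a→t (+1); total 1.
Path s→b→t (+1); total 2.
Path s→c→t (+1); total 3.
Path s→e→t (+1); total 4.
No residual s→t path; max flow = 4.
Certifying cut of size 4: {s→a, s→b, s→c, s→e}.

4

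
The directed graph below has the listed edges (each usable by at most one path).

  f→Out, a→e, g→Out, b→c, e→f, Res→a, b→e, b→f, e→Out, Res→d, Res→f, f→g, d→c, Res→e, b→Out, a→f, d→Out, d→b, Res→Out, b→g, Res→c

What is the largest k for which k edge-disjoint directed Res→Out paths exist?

5

Assign every edge capacity 1; by Menger, the answer equals the max flow.
Path Res→Out (+1); total 1.
Path Res→d→Out (+1); total 2.
Path Res→e→Out (+1); total 3.
Path Res→f→Out (+1); total 4.
Path Res→a→f→g→Out (+1); total 5.
No residual Res→Out path; max flow = 5.
Certifying cut of size 5: {Res→Out, Res→a, Res→d, Res→e, Res→f}.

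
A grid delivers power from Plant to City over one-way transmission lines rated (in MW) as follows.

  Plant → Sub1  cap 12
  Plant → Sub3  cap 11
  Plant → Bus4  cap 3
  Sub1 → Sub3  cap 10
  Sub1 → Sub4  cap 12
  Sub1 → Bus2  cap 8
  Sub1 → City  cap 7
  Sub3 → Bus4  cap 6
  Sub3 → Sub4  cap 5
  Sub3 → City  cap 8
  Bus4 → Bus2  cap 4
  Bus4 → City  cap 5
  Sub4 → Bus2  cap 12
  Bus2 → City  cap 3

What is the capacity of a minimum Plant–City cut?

Augment Plant→Sub1→City: bottleneck 7, flow now 7.
Augment Plant→Sub3→City: bottleneck 8, flow now 15.
Augment Plant→Bus4→City: bottleneck 3, flow now 18.
Augment Plant→Sub1→Bus2→City: bottleneck 3, flow now 21.
Augment Plant→Sub3→Bus4→City: bottleneck 2, flow now 23.
No augmenting path remains; maximum flow = 23.
By max-flow min-cut, the minimum cut capacity equals the max flow.
In the residual graph, reachable from Plant: {Plant, Sub1, Sub3, Bus4, Sub4, Bus2}.
Min-cut edges: Sub1→City (7), Sub3→City (8), Bus4→City (5), Bus2→City (3); capacity 7 + 8 + 5 + 3 = 23.

23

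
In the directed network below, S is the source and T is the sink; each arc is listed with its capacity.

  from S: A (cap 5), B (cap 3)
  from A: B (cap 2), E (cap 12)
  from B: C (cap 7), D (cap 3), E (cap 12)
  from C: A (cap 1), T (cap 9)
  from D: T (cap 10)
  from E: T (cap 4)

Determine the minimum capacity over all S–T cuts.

Augment S→A→E→T: bottleneck 4, flow now 4.
Augment S→B→C→T: bottleneck 3, flow now 7.
Augment S→A→B→C→T: bottleneck 1, flow now 8.
No augmenting path remains; maximum flow = 8.
By max-flow min-cut, the minimum cut capacity equals the max flow.
In the residual graph, reachable from S: {S}.
Min-cut edges: S→A (5), S→B (3); capacity 5 + 3 = 8.

8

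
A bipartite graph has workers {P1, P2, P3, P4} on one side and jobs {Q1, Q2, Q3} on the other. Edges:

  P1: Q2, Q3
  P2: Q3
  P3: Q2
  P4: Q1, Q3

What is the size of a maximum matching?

Unit-capacity flow: source→left, listed edges, right→sink; max matching = max flow.
Augmenting path P1→Q2 (+1); matched 1.
Augmenting path P2→Q3 (+1); matched 2.
Augmenting path P4→Q1 (+1); matched 3.
No augmenting path remains; maximum matching = 3.
König certificate: {P4, Q2, Q3} is a vertex cover of size 3 (every listed pair touches it), so no matching can be larger.

3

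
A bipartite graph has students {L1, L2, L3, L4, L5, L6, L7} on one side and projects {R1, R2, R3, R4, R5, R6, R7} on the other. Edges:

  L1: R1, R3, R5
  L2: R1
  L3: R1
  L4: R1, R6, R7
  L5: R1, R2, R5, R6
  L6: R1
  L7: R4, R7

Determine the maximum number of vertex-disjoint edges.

Unit-capacity flow: source→left, listed edges, right→sink; max matching = max flow.
Augmenting path L1→R1 (+1); matched 1.
Augmenting path L4→R6 (+1); matched 2.
Augmenting path L5→R2 (+1); matched 3.
Augmenting path L7→R4 (+1); matched 4.
Augmenting path L2→R1→L1→R3 (+1); matched 5.
No augmenting path remains; maximum matching = 5.
König certificate: {L1, L4, L5, L7, R1} is a vertex cover of size 5 (every listed pair touches it), so no matching can be larger.

5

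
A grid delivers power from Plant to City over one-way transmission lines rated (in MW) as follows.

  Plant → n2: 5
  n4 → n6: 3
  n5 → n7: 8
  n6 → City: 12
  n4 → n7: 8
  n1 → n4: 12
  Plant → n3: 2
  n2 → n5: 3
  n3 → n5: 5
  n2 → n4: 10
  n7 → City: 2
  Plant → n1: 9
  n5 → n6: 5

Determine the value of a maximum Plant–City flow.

Augment Plant→n1→n4→n6→City: bottleneck 3, flow now 3.
Augment Plant→n1→n4→n7→City: bottleneck 2, flow now 5.
Augment Plant→n2→n5→n6→City: bottleneck 3, flow now 8.
Augment Plant→n3→n5→n6→City: bottleneck 2, flow now 10.
No augmenting path remains; maximum flow = 10.
In the residual graph, reachable from Plant: {Plant, n1, n2, n4, n7}.
Min-cut edges: Plant→n3 (2), n2→n5 (3), n4→n6 (3), n7→City (2); capacity 2 + 3 + 3 + 2 = 10.
This cut is saturated, so no flow can exceed 10.

10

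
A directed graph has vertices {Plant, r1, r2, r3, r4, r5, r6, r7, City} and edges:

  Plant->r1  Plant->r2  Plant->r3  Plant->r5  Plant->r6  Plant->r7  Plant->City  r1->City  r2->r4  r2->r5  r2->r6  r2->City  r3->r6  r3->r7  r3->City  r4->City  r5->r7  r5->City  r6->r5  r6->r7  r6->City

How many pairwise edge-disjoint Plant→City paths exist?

Assign every edge capacity 1; by Menger, the answer equals the max flow.
Path Plant→City (+1); total 1.
Path Plant→r1→City (+1); total 2.
Path Plant→r2→City (+1); total 3.
Path Plant→r3→City (+1); total 4.
Path Plant→r5→City (+1); total 5.
Path Plant→r6→City (+1); total 6.
No residual Plant→City path; max flow = 6.
Certifying cut of size 6: {Plant→City, Plant→r1, Plant→r2, Plant→r3, Plant→r5, Plant→r6}.

6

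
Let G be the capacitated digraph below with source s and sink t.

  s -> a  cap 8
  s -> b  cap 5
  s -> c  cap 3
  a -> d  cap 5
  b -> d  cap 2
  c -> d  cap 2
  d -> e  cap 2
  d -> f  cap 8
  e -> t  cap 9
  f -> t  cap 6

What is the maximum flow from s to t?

8

Augment s→a→d→e→t: bottleneck 2, flow now 2.
Augment s→a→d→f→t: bottleneck 3, flow now 5.
Augment s→b→d→f→t: bottleneck 2, flow now 7.
Augment s→c→d→f→t: bottleneck 1, flow now 8.
No augmenting path remains; maximum flow = 8.
In the residual graph, reachable from s: {s, a, b, c, d, f}.
Min-cut edges: d→e (2), f→t (6); capacity 2 + 6 = 8.
This cut is saturated, so no flow can exceed 8.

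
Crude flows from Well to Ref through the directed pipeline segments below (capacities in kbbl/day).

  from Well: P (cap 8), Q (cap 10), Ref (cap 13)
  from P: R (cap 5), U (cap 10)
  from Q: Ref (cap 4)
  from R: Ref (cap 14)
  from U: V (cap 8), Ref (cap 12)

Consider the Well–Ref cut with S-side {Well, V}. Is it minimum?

No — its capacity is 31, but the minimum cut has capacity 25.

Given cut capacity: 8 + 10 + 13 = 31.
Augment Well→Ref: bottleneck 13, flow now 13.
Augment Well→Q→Ref: bottleneck 4, flow now 17.
Augment Well→P→R→Ref: bottleneck 5, flow now 22.
Augment Well→P→U→Ref: bottleneck 3, flow now 25.
No augmenting path remains; maximum flow = 25.
In the residual graph, reachable from Well: {Well, Q}.
Min-cut edges: Well→P (8), Well→Ref (13), Q→Ref (4); capacity 8 + 13 + 4 = 25.
Cut capacity 31 exceeds the max flow 25, so it is not minimum.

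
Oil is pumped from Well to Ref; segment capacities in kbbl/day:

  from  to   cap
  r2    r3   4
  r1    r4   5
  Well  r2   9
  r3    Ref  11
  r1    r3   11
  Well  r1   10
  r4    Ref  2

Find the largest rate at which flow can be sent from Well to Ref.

13

Augment Well→r1→r3→Ref: bottleneck 10, flow now 10.
Augment Well→r2→r3→Ref: bottleneck 1, flow now 11.
Augment Well→r2→r3→r1→r4→Ref: bottleneck 2, flow now 13. (uses reverse residual edge)
No augmenting path remains; maximum flow = 13.
In the residual graph, reachable from Well: {Well, r1, r2, r3, r4}.
Min-cut edges: r3→Ref (11), r4→Ref (2); capacity 11 + 2 = 13.
This cut is saturated, so no flow can exceed 13.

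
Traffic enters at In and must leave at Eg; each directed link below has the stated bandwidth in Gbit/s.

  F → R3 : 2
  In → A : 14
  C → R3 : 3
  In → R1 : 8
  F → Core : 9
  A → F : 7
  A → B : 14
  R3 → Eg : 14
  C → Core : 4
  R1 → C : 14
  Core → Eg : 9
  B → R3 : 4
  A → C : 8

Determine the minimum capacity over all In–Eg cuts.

Augment In→R1→C→Core→Eg: bottleneck 4, flow now 4.
Augment In→R1→C→R3→Eg: bottleneck 3, flow now 7.
Augment In→A→B→R3→Eg: bottleneck 4, flow now 11.
Augment In→A→F→Core→Eg: bottleneck 5, flow now 16.
Augment In→A→F→R3→Eg: bottleneck 2, flow now 18.
No augmenting path remains; maximum flow = 18.
By max-flow min-cut, the minimum cut capacity equals the max flow.
In the residual graph, reachable from In: {In, R1, A, B, C}.
Min-cut edges: A→F (7), B→R3 (4), C→Core (4), C→R3 (3); capacity 7 + 4 + 4 + 3 = 18.

18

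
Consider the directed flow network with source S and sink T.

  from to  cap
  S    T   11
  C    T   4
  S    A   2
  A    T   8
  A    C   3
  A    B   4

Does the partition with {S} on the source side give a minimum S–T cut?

Yes — it is a minimum cut (capacity 13).

Given cut capacity: 2 + 11 = 13.
Augment S→T: bottleneck 11, flow now 11.
Augment S→A→T: bottleneck 2, flow now 13.
No augmenting path remains; maximum flow = 13.
Cut capacity 13 equals the max flow, so it is a minimum cut.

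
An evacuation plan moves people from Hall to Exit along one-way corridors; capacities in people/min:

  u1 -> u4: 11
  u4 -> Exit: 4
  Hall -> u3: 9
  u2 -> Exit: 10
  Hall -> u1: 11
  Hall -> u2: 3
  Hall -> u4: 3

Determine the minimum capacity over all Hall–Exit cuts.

Augment Hall→u2→Exit: bottleneck 3, flow now 3.
Augment Hall→u4→Exit: bottleneck 3, flow now 6.
Augment Hall→u1→u4→Exit: bottleneck 1, flow now 7.
No augmenting path remains; maximum flow = 7.
By max-flow min-cut, the minimum cut capacity equals the max flow.
In the residual graph, reachable from Hall: {Hall, u1, u3, u4}.
Min-cut edges: Hall→u2 (3), u4→Exit (4); capacity 3 + 4 = 7.

7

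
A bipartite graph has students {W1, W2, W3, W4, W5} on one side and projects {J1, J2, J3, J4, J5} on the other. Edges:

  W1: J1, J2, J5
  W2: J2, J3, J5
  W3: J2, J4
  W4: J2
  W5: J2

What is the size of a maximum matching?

4

Unit-capacity flow: source→left, listed edges, right→sink; max matching = max flow.
Augmenting path W1→J1 (+1); matched 1.
Augmenting path W2→J2 (+1); matched 2.
Augmenting path W3→J4 (+1); matched 3.
Augmenting path W4→J2→W2→J3 (+1); matched 4.
No augmenting path remains; maximum matching = 4.
König certificate: {W1, W2, W3, J2} is a vertex cover of size 4 (every listed pair touches it), so no matching can be larger.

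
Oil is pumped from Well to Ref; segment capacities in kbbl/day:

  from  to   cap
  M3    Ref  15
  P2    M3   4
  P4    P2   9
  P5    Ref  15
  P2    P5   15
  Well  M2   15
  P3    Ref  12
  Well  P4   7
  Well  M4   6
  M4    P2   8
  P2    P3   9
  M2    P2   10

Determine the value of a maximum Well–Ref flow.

Augment Well→M2→P2→P3→Ref: bottleneck 9, flow now 9.
Augment Well→M2→P2→P5→Ref: bottleneck 1, flow now 10.
Augment Well→M4→P2→P5→Ref: bottleneck 6, flow now 16.
Augment Well→P4→P2→P5→Ref: bottleneck 7, flow now 23.
No augmenting path remains; maximum flow = 23.
In the residual graph, reachable from Well: {Well, M2}.
Min-cut edges: Well→M4 (6), Well→P4 (7), M2→P2 (10); capacity 6 + 7 + 10 = 23.
This cut is saturated, so no flow can exceed 23.

23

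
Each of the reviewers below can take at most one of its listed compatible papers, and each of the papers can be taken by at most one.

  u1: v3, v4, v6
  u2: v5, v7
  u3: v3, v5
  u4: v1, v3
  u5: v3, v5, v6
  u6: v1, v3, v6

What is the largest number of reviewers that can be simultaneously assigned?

6

Unit-capacity flow: source→left, listed edges, right→sink; max matching = max flow.
Augmenting path u1→v3 (+1); matched 1.
Augmenting path u2→v5 (+1); matched 2.
Augmenting path u4→v1 (+1); matched 3.
Augmenting path u5→v6 (+1); matched 4.
Augmenting path u3→v3→u1→v4 (+1); matched 5.
Augmenting path u6→v3→u3→v5→u2→v7 (+1); matched 6.
No augmenting path remains; maximum matching = 6.
König certificate: {u1, u2, u3, u4, u5, u6} is a vertex cover of size 6 (every listed pair touches it), so no matching can be larger.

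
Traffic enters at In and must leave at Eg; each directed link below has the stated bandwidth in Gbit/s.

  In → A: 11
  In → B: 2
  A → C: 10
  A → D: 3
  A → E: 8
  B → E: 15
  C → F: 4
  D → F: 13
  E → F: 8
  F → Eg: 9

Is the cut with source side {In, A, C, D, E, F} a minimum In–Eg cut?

No — its capacity is 11, but the minimum cut has capacity 9.

Given cut capacity: 2 + 9 = 11.
Augment In→A→C→F→Eg: bottleneck 4, flow now 4.
Augment In→A→D→F→Eg: bottleneck 3, flow now 7.
Augment In→A→E→F→Eg: bottleneck 2, flow now 9.
No augmenting path remains; maximum flow = 9.
In the residual graph, reachable from In: {In, A, B, C, D, E, F}.
Min-cut edges: F→Eg (9); capacity 9 = 9.
Cut capacity 11 exceeds the max flow 9, so it is not minimum.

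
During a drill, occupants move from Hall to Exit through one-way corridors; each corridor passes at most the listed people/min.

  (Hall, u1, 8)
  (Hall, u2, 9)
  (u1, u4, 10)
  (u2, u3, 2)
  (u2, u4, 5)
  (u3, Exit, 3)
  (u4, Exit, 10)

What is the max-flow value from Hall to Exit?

Augment Hall→u1→u4→Exit: bottleneck 8, flow now 8.
Augment Hall→u2→u3→Exit: bottleneck 2, flow now 10.
Augment Hall→u2→u4→Exit: bottleneck 2, flow now 12.
No augmenting path remains; maximum flow = 12.
In the residual graph, reachable from Hall: {Hall, u1, u2, u4}.
Min-cut edges: u2→u3 (2), u4→Exit (10); capacity 2 + 10 = 12.
This cut is saturated, so no flow can exceed 12.

12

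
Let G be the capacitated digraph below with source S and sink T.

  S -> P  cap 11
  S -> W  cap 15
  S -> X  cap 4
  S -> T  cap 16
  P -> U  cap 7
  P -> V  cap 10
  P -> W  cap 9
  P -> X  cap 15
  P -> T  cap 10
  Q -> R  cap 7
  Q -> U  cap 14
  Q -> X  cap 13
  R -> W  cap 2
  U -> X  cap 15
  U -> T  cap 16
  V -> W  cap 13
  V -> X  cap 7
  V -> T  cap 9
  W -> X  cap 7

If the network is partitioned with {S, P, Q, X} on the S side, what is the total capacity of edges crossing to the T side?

Edges leaving {S, P, Q, X}: S→W (15), S→T (16), P→U (7), P→V (10), P→W (9), P→T (10), Q→R (7), Q→U (14).
Cut capacity = 15 + 16 + 7 + 10 + 9 + 10 + 7 + 14 = 88.

88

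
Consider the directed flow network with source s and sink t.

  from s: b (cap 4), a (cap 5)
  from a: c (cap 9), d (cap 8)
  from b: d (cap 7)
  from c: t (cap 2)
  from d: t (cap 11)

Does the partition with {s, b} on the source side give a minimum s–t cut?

No — its capacity is 12, but the minimum cut has capacity 9.

Given cut capacity: 5 + 7 = 12.
Augment s→a→c→t: bottleneck 2, flow now 2.
Augment s→a→d→t: bottleneck 3, flow now 5.
Augment s→b→d→t: bottleneck 4, flow now 9.
No augmenting path remains; maximum flow = 9.
In the residual graph, reachable from s: {s}.
Min-cut edges: s→a (5), s→b (4); capacity 5 + 4 = 9.
Cut capacity 12 exceeds the max flow 9, so it is not minimum.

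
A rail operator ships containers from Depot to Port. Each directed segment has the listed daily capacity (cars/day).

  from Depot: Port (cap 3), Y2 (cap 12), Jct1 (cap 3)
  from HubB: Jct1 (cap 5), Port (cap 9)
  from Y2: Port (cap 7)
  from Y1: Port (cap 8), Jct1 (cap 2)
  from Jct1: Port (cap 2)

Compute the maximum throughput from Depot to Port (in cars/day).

Augment Depot→Port: bottleneck 3, flow now 3.
Augment Depot→Y2→Port: bottleneck 7, flow now 10.
Augment Depot→Jct1→Port: bottleneck 2, flow now 12.
No augmenting path remains; maximum flow = 12.
In the residual graph, reachable from Depot: {Depot, Y2, Jct1}.
Min-cut edges: Depot→Port (3), Y2→Port (7), Jct1→Port (2); capacity 3 + 7 + 2 = 12.
This cut is saturated, so no flow can exceed 12.

12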